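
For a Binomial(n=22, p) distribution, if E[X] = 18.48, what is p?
p = 0.84

For a Binomial(n, p) distribution:
E[X] = n × p

Given n = 22 and E[X] = 18.48:
18.48 = 22 × p
p = 18.48 / 22 = 0.84

Verification: Binomial(22, 0.84) has E[X] = 18.48 ✓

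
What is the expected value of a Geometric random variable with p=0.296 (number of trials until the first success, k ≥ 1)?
3.3784

We have X ~ Geometric(p=0.296) (number of trials until the first success, k ≥ 1).

For a Geometric distribution with p=0.296 (number of trials until the first success, k ≥ 1):
E[X] = 3.3784

This is the expected (average) value of X.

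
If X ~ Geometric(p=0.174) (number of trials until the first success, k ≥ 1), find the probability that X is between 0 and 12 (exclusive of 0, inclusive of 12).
0.899130

We have X ~ Geometric(p=0.174) (number of trials until the first success, k ≥ 1).

To find P(0 < X ≤ 12), we use:
P(0 < X ≤ 12) = P(X ≤ 12) - P(X ≤ 0)
                 = F(12) - F(0)
                 = 0.899130 - 0.000000
                 = 0.899130

So there's approximately a 89.9% chance that X falls in this range.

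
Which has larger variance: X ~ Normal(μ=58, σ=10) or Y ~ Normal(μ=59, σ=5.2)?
X has larger variance (100.0000 > 27.0400)

Compute the variance for each distribution:

X ~ Normal(μ=58, σ=10):
Var(X) = 100.0000

Y ~ Normal(μ=59, σ=5.2):
Var(Y) = 27.0400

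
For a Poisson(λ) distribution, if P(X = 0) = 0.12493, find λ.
λ = 2.0800

For a Poisson(λ) distribution, the PMF at 0 is:
P(X = 0) = λ^0 e^(-λ) / 0! = e^(-λ)

Given P(X = 0) = 0.12493:
e^(-λ) = 0.12493
-λ = ln(0.12493)
λ = -ln(0.12493) = 2.0800

Verification: e^(-2.0800) = 0.12493 ✓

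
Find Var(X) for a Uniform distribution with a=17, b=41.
48.0000

We have X ~ Uniform(a=17, b=41).

For a Uniform distribution with a=17, b=41:
Var(X) = 48.0000

The variance measures the spread of the distribution around the mean.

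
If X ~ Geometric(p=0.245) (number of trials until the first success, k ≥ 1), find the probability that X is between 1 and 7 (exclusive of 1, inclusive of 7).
0.615161

We have X ~ Geometric(p=0.245) (number of trials until the first success, k ≥ 1).

To find P(1 < X ≤ 7), we use:
P(1 < X ≤ 7) = P(X ≤ 7) - P(X ≤ 1)
                 = F(7) - F(1)
                 = 0.860161 - 0.245000
                 = 0.615161

So there's approximately a 61.5% chance that X falls in this range.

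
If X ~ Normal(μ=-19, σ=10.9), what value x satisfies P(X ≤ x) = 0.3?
-24.7160

We have X ~ Normal(μ=-19, σ=10.9).

We want to find x such that P(X ≤ x) = 0.3.

This is the 30th percentile, which means 30% of values fall below this point.

Using the inverse CDF (quantile function):
x = F⁻¹(0.3) = -24.7160

Verification: P(X ≤ -24.7160) = 0.3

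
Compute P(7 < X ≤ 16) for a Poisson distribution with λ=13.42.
0.760582

We have X ~ Poisson(λ=13.42).

To find P(7 < X ≤ 16), we use:
P(7 < X ≤ 16) = P(X ≤ 16) - P(X ≤ 7)
                 = F(16) - F(7)
                 = 0.803878 - 0.043296
                 = 0.760582

So there's approximately a 76.1% chance that X falls in this range.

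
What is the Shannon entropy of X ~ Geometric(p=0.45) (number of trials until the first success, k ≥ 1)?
1.5292 nats

We have X ~ Geometric(p=0.45) (number of trials until the first success, k ≥ 1).

The Shannon entropy measures the uncertainty or information content of the distribution.

For a Geometric distribution with p=0.45 (number of trials until the first success, k ≥ 1):
H(X) = 1.5292 nats

(In bits, this would be 2.2062 bits.)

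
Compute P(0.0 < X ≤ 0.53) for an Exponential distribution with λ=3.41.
0.835903

We have X ~ Exponential(λ=3.41).

To find P(0.0 < X ≤ 0.53), we use:
P(0.0 < X ≤ 0.53) = P(X ≤ 0.53) - P(X ≤ 0.0)
                 = F(0.53) - F(0.0)
                 = 0.835903 - 0.000000
                 = 0.835903

So there's approximately a 83.6% chance that X falls in this range.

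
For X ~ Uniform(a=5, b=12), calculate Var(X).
4.0833

We have X ~ Uniform(a=5, b=12).

For a Uniform distribution with a=5, b=12:
Var(X) = 4.0833

The variance measures the spread of the distribution around the mean.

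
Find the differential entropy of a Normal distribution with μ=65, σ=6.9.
3.3505 nats

We have X ~ Normal(μ=65, σ=6.9).

The differential entropy measures the uncertainty or information content of the distribution.

For a Normal distribution with μ=65, σ=6.9:
h(X) = 3.3505 nats

(In bits, this would be 4.8337 bits.)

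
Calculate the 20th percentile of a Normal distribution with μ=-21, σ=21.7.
-39.2632

We have X ~ Normal(μ=-21, σ=21.7).

We want to find x such that P(X ≤ x) = 0.2.

This is the 20th percentile, which means 20% of values fall below this point.

Using the inverse CDF (quantile function):
x = F⁻¹(0.2) = -39.2632

Verification: P(X ≤ -39.2632) = 0.2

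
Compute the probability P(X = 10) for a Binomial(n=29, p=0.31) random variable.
0.142374

We have X ~ Binomial(n=29, p=0.31).

For a Binomial distribution, the PMF gives us the probability of each outcome.

Using the PMF formula:
P(X = 10) = 0.142374

Rounded to 4 decimal places: 0.1424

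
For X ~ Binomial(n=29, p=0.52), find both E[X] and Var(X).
E[X] = 15.0800, Var(X) = 7.2384

We have X ~ Binomial(n=29, p=0.52).

For a Binomial distribution with n=29, p=0.52:

Expected value:
E[X] = 15.0800

Variance:
Var(X) = 7.2384

Standard deviation:
σ = √Var(X) = 2.6904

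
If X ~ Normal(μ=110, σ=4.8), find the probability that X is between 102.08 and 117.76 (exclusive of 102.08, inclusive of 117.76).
0.897553

We have X ~ Normal(μ=110, σ=4.8).

To find P(102.08 < X ≤ 117.76), we use:
P(102.08 < X ≤ 117.76) = P(X ≤ 117.76) - P(X ≤ 102.08)
                 = F(117.76) - F(102.08)
                 = 0.947025 - 0.049471
                 = 0.897553

So there's approximately a 89.8% chance that X falls in this range.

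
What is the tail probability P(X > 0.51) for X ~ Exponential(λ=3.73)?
0.149225

We have X ~ Exponential(λ=3.73).

P(X > 0.51) = 1 - P(X ≤ 0.51)
                = 1 - F(0.51)
                = 1 - 0.850775
                = 0.149225

So there's approximately a 14.9% chance that X exceeds 0.51.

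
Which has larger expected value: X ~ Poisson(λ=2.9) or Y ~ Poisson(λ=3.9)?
Y has larger mean (3.9000 > 2.9000)

Compute the expected value for each distribution:

X ~ Poisson(λ=2.9):
E[X] = 2.9000

Y ~ Poisson(λ=3.9):
E[Y] = 3.9000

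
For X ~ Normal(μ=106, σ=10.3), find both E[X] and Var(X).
E[X] = 106.0000, Var(X) = 106.0900

We have X ~ Normal(μ=106, σ=10.3).

For a Normal distribution with μ=106, σ=10.3:

Expected value:
E[X] = 106.0000

Variance:
Var(X) = 106.0900

Standard deviation:
σ = √Var(X) = 10.3000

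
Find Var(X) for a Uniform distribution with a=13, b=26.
14.0833

We have X ~ Uniform(a=13, b=26).

For a Uniform distribution with a=13, b=26:
Var(X) = 14.0833

The variance measures the spread of the distribution around the mean.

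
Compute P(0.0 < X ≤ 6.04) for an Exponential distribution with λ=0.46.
0.937862

We have X ~ Exponential(λ=0.46).

To find P(0.0 < X ≤ 6.04), we use:
P(0.0 < X ≤ 6.04) = P(X ≤ 6.04) - P(X ≤ 0.0)
                 = F(6.04) - F(0.0)
                 = 0.937862 - 0.000000
                 = 0.937862

So there's approximately a 93.8% chance that X falls in this range.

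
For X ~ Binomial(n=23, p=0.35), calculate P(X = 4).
0.037052

We have X ~ Binomial(n=23, p=0.35).

For a Binomial distribution, the PMF gives us the probability of each outcome.

Using the PMF formula:
P(X = 4) = 0.037052

Rounded to 4 decimal places: 0.0371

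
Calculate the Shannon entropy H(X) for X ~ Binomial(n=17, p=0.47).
2.1402 nats

We have X ~ Binomial(n=17, p=0.47).

The Shannon entropy measures the uncertainty or information content of the distribution.

For a Binomial distribution with n=17, p=0.47:
H(X) = 2.1402 nats

(In bits, this would be 3.0876 bits.)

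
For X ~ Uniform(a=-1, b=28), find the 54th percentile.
14.6600

We have X ~ Uniform(a=-1, b=28).

We want to find x such that P(X ≤ x) = 0.54.

This is the 54th percentile, which means 54% of values fall below this point.

Using the inverse CDF (quantile function):
x = F⁻¹(0.54) = 14.6600

Verification: P(X ≤ 14.6600) = 0.54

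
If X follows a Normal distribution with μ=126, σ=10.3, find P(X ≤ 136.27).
0.840639

We have X ~ Normal(μ=126, σ=10.3).

The CDF gives us P(X ≤ k).

Using the CDF:
P(X ≤ 136.27) = 0.840639

This means there's approximately a 84.1% chance that X is at most 136.27.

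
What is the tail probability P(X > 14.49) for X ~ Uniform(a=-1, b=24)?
0.380400

We have X ~ Uniform(a=-1, b=24).

P(X > 14.49) = 1 - P(X ≤ 14.49)
                = 1 - F(14.49)
                = 1 - 0.619600
                = 0.380400

So there's approximately a 38.0% chance that X exceeds 14.49.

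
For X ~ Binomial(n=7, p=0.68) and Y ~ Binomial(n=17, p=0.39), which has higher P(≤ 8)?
X has higher probability (P(X ≤ 8) = 1.0000 > P(Y ≤ 8) = 0.8243)

Compute P(≤ 8) for each distribution:

X ~ Binomial(n=7, p=0.68):
P(X ≤ 8) = 1.0000

Y ~ Binomial(n=17, p=0.39):
P(Y ≤ 8) = 0.8243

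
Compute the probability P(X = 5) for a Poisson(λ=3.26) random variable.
0.117790

We have X ~ Poisson(λ=3.26).

For a Poisson distribution, the PMF gives us the probability of each outcome.

Using the PMF formula:
P(X = 5) = 0.117790

Rounded to 4 decimal places: 0.1178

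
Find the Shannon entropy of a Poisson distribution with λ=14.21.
2.7398 nats

We have X ~ Poisson(λ=14.21).

The Shannon entropy measures the uncertainty or information content of the distribution.

For a Poisson distribution with λ=14.21:
H(X) = 2.7398 nats

(In bits, this would be 3.9527 bits.)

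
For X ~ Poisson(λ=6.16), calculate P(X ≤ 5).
0.420334

We have X ~ Poisson(λ=6.16).

The CDF gives us P(X ≤ k).

Using the CDF:
P(X ≤ 5) = 0.420334

This means there's approximately a 42.0% chance that X is at most 5.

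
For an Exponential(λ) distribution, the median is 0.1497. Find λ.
λ = 4.6302

For X ~ Exponential(λ), the CDF is F(x) = 1 - e^(-λx).
The median m satisfies F(m) = 0.5:
1 - e^(-λm) = 0.5
e^(-λm) = 0.5
λm = ln(2)
m = ln(2) / λ

Given m = 0.1497:
λ = ln(2) / 0.1497 = 0.693147 / 0.1497 = 4.6302

Verification: ln(2) / 4.6302 = 0.1497 ✓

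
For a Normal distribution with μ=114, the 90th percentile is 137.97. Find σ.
σ = 18.7039

For X ~ Normal(μ, σ), the p-th percentile satisfies x = μ + z_p × σ,
where z_p = Φ⁻¹(p) is the standard normal quantile.

Step 1: z_{0.9} = Φ⁻¹(0.9) = 1.2816

Step 2: Solve for σ:
137.97 = 114 + 1.2816 × σ
σ = (137.97 - 114) / 1.2816
σ = 23.97 / 1.2816
σ = 18.7039

Verification: μ + z × σ = 114 + 1.2816 × 18.7039 = 137.97 ✓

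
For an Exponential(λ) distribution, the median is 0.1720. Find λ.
λ = 4.0299

For X ~ Exponential(λ), the CDF is F(x) = 1 - e^(-λx).
The median m satisfies F(m) = 0.5:
1 - e^(-λm) = 0.5
e^(-λm) = 0.5
λm = ln(2)
m = ln(2) / λ

Given m = 0.1720:
λ = ln(2) / 0.1720 = 0.693147 / 0.1720 = 4.0299

Verification: ln(2) / 4.0299 = 0.1720 ✓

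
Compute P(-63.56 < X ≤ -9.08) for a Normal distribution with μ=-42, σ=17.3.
0.865135

We have X ~ Normal(μ=-42, σ=17.3).

To find P(-63.56 < X ≤ -9.08), we use:
P(-63.56 < X ≤ -9.08) = P(X ≤ -9.08) - P(X ≤ -63.56)
                 = F(-9.08) - F(-63.56)
                 = 0.971473 - 0.106338
                 = 0.865135

So there's approximately a 86.5% chance that X falls in this range.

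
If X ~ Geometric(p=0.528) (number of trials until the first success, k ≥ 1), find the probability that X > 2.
0.222784

We have X ~ Geometric(p=0.528) (number of trials until the first success, k ≥ 1).

P(X > 2) = 1 - P(X ≤ 2)
                = 1 - F(2)
                = 1 - 0.777216
                = 0.222784

So there's approximately a 22.3% chance that X exceeds 2.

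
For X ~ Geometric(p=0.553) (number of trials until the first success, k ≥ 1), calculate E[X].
1.8083

We have X ~ Geometric(p=0.553) (number of trials until the first success, k ≥ 1).

For a Geometric distribution with p=0.553 (number of trials until the first success, k ≥ 1):
E[X] = 1.8083

This is the expected (average) value of X.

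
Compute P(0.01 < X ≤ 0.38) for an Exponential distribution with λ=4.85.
0.794316

We have X ~ Exponential(λ=4.85).

To find P(0.01 < X ≤ 0.38), we use:
P(0.01 < X ≤ 0.38) = P(X ≤ 0.38) - P(X ≤ 0.01)
                 = F(0.38) - F(0.01)
                 = 0.841658 - 0.047343
                 = 0.794316

So there's approximately a 79.4% chance that X falls in this range.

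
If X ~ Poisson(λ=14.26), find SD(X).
3.7762

We have X ~ Poisson(λ=14.26).

For a Poisson distribution with λ=14.26:
σ = √Var(X) = 3.7762

The standard deviation is the square root of the variance.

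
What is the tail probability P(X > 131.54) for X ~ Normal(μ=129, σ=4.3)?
0.277362

We have X ~ Normal(μ=129, σ=4.3).

P(X > 131.54) = 1 - P(X ≤ 131.54)
                = 1 - F(131.54)
                = 1 - 0.722638
                = 0.277362

So there's approximately a 27.7% chance that X exceeds 131.54.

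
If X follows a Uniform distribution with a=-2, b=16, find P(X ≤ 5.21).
0.400556

We have X ~ Uniform(a=-2, b=16).

The CDF gives us P(X ≤ k).

Using the CDF:
P(X ≤ 5.21) = 0.400556

This means there's approximately a 40.1% chance that X is at most 5.21.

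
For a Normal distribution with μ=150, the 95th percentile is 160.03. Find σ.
σ = 6.0978

For X ~ Normal(μ, σ), the p-th percentile satisfies x = μ + z_p × σ,
where z_p = Φ⁻¹(p) is the standard normal quantile.

Step 1: z_{0.95} = Φ⁻¹(0.95) = 1.6449

Step 2: Solve for σ:
160.03 = 150 + 1.6449 × σ
σ = (160.03 - 150) / 1.6449
σ = 10.03 / 1.6449
σ = 6.0978

Verification: μ + z × σ = 150 + 1.6449 × 6.0978 = 160.03 ✓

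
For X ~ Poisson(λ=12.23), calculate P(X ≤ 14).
0.750826

We have X ~ Poisson(λ=12.23).

The CDF gives us P(X ≤ k).

Using the CDF:
P(X ≤ 14) = 0.750826

This means there's approximately a 75.1% chance that X is at most 14.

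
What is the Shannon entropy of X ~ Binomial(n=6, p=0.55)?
1.6113 nats

We have X ~ Binomial(n=6, p=0.55).

The Shannon entropy measures the uncertainty or information content of the distribution.

For a Binomial distribution with n=6, p=0.55:
H(X) = 1.6113 nats

(In bits, this would be 2.3246 bits.)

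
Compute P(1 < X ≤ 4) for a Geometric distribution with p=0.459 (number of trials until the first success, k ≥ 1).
0.455338

We have X ~ Geometric(p=0.459) (number of trials until the first success, k ≥ 1).

To find P(1 < X ≤ 4), we use:
P(1 < X ≤ 4) = P(X ≤ 4) - P(X ≤ 1)
                 = F(4) - F(1)
                 = 0.914338 - 0.459000
                 = 0.455338

So there's approximately a 45.5% chance that X falls in this range.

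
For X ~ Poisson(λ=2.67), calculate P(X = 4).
0.146645

We have X ~ Poisson(λ=2.67).

For a Poisson distribution, the PMF gives us the probability of each outcome.

Using the PMF formula:
P(X = 4) = 0.146645

Rounded to 4 decimal places: 0.1466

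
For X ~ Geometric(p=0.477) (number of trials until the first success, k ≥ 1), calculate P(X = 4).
0.068238

We have X ~ Geometric(p=0.477) (number of trials until the first success, k ≥ 1).

For a Geometric distribution, the PMF gives us the probability of each outcome.

Using the PMF formula:
P(X = 4) = 0.068238

Rounded to 4 decimal places: 0.0682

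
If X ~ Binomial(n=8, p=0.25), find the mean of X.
2.0000

We have X ~ Binomial(n=8, p=0.25).

For a Binomial distribution with n=8, p=0.25:
E[X] = 2.0000

This is the expected (average) value of X.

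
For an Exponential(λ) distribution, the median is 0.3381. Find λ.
λ = 2.0501

For X ~ Exponential(λ), the CDF is F(x) = 1 - e^(-λx).
The median m satisfies F(m) = 0.5:
1 - e^(-λm) = 0.5
e^(-λm) = 0.5
λm = ln(2)
m = ln(2) / λ

Given m = 0.3381:
λ = ln(2) / 0.3381 = 0.693147 / 0.3381 = 2.0501

Verification: ln(2) / 2.0501 = 0.3381 ✓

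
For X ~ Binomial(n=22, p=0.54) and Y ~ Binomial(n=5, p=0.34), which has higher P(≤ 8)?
Y has higher probability (P(Y ≤ 8) = 1.0000 > P(X ≤ 8) = 0.0742)

Compute P(≤ 8) for each distribution:

X ~ Binomial(n=22, p=0.54):
P(X ≤ 8) = 0.0742

Y ~ Binomial(n=5, p=0.34):
P(Y ≤ 8) = 1.0000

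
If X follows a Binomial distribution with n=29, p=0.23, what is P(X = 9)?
0.096831

We have X ~ Binomial(n=29, p=0.23).

For a Binomial distribution, the PMF gives us the probability of each outcome.

Using the PMF formula:
P(X = 9) = 0.096831

Rounded to 4 decimal places: 0.0968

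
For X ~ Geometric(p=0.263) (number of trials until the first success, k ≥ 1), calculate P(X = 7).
0.042146

We have X ~ Geometric(p=0.263) (number of trials until the first success, k ≥ 1).

For a Geometric distribution, the PMF gives us the probability of each outcome.

Using the PMF formula:
P(X = 7) = 0.042146

Rounded to 4 decimal places: 0.0421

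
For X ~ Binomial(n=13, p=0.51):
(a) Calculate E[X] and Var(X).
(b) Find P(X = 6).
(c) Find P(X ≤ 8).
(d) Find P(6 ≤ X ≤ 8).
(a) E[X] = 6.6300, Var(X) = 3.2487
(b) P(X = 6) = 0.204791
(c) P(X ≤ 8) = 0.850234
(d) P(6 ≤ X ≤ 8) = 0.584328

We have X ~ Binomial(n=13, p=0.51).

(a) Moments:
E[X] = 6.6300
Var(X) = 3.2487
σ = √Var(X) = 1.8024

(b) Point probability using PMF:
P(X = 6) = 0.204791

(c) Cumulative probability using CDF:
P(X ≤ 8) = F(8) = 0.850234

(d) Range probability:
P(6 ≤ X ≤ 8) = P(X ≤ 8) - P(X ≤ 5)
                   = F(8) - F(5)
                   = 0.850234 - 0.265906
                   = 0.584328

This means approximately 58.4% of outcomes fall in the interval [6, 8].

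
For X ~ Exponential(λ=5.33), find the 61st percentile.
0.1767

We have X ~ Exponential(λ=5.33).

We want to find x such that P(X ≤ x) = 0.61.

This is the 61st percentile, which means 61% of values fall below this point.

Using the inverse CDF (quantile function):
x = F⁻¹(0.61) = 0.1767

Verification: P(X ≤ 0.1767) = 0.61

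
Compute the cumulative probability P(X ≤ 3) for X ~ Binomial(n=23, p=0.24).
0.161954

We have X ~ Binomial(n=23, p=0.24).

The CDF gives us P(X ≤ k).

Using the CDF:
P(X ≤ 3) = 0.161954

This means there's approximately a 16.2% chance that X is at most 3.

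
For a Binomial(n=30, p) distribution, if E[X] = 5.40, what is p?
p = 0.18

For a Binomial(n, p) distribution:
E[X] = n × p

Given n = 30 and E[X] = 5.40:
5.40 = 30 × p
p = 5.40 / 30 = 0.18

Verification: Binomial(30, 0.18) has E[X] = 5.40 ✓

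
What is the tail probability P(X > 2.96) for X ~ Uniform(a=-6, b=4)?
0.104000

We have X ~ Uniform(a=-6, b=4).

P(X > 2.96) = 1 - P(X ≤ 2.96)
                = 1 - F(2.96)
                = 1 - 0.896000
                = 0.104000

So there's approximately a 10.4% chance that X exceeds 2.96.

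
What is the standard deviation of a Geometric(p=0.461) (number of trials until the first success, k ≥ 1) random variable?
1.5926

We have X ~ Geometric(p=0.461) (number of trials until the first success, k ≥ 1).

For a Geometric distribution with p=0.461 (number of trials until the first success, k ≥ 1):
σ = √Var(X) = 1.5926

The standard deviation is the square root of the variance.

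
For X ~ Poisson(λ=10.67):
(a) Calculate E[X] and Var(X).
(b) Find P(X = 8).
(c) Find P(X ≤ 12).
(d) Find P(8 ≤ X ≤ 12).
(a) E[X] = 10.6700, Var(X) = 10.6700
(b) P(X = 8) = 0.096799
(c) P(X ≤ 12) = 0.724208
(d) P(8 ≤ X ≤ 12) = 0.558399

We have X ~ Poisson(λ=10.67).

(a) Moments:
E[X] = 10.6700
Var(X) = 10.6700
σ = √Var(X) = 3.2665

(b) Point probability using PMF:
P(X = 8) = 0.096799

(c) Cumulative probability using CDF:
P(X ≤ 12) = F(12) = 0.724208

(d) Range probability:
P(8 ≤ X ≤ 12) = P(X ≤ 12) - P(X ≤ 7)
                   = F(12) - F(7)
                   = 0.724208 - 0.165809
                   = 0.558399

This means approximately 55.8% of outcomes fall in the interval [8, 12].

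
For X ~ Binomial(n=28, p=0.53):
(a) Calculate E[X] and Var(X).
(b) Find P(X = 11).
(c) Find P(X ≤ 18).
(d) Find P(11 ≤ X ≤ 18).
(a) E[X] = 14.8400, Var(X) = 6.9748
(b) P(X = 11) = 0.053041
(c) P(X ≤ 18) = 0.918227
(d) P(11 ≤ X ≤ 18) = 0.868250

We have X ~ Binomial(n=28, p=0.53).

(a) Moments:
E[X] = 14.8400
Var(X) = 6.9748
σ = √Var(X) = 2.6410

(b) Point probability using PMF:
P(X = 11) = 0.053041

(c) Cumulative probability using CDF:
P(X ≤ 18) = F(18) = 0.918227

(d) Range probability:
P(11 ≤ X ≤ 18) = P(X ≤ 18) - P(X ≤ 10)
                   = F(18) - F(10)
                   = 0.918227 - 0.049977
                   = 0.868250

This means approximately 86.8% of outcomes fall in the interval [11, 18].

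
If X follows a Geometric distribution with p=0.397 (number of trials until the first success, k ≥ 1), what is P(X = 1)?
0.397000

We have X ~ Geometric(p=0.397) (number of trials until the first success, k ≥ 1).

For a Geometric distribution, the PMF gives us the probability of each outcome.

Using the PMF formula:
P(X = 1) = 0.397000

Rounded to 4 decimal places: 0.3970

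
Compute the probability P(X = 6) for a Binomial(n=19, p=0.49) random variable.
0.059302

We have X ~ Binomial(n=19, p=0.49).

For a Binomial distribution, the PMF gives us the probability of each outcome.

Using the PMF formula:
P(X = 6) = 0.059302

Rounded to 4 decimal places: 0.0593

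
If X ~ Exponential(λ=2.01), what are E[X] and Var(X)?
E[X] = 0.4975, Var(X) = 0.2475

We have X ~ Exponential(λ=2.01).

For an Exponential distribution with λ=2.01:

Expected value:
E[X] = 0.4975

Variance:
Var(X) = 0.2475

Standard deviation:
σ = √Var(X) = 0.4975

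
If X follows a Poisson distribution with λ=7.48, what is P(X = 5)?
0.110104

We have X ~ Poisson(λ=7.48).

For a Poisson distribution, the PMF gives us the probability of each outcome.

Using the PMF formula:
P(X = 5) = 0.110104

Rounded to 4 decimal places: 0.1101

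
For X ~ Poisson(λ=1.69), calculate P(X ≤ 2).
0.759861

We have X ~ Poisson(λ=1.69).

The CDF gives us P(X ≤ k).

Using the CDF:
P(X ≤ 2) = 0.759861

This means there's approximately a 76.0% chance that X is at most 2.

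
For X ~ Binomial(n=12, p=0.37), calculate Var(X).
2.7972

We have X ~ Binomial(n=12, p=0.37).

For a Binomial distribution with n=12, p=0.37:
Var(X) = 2.7972

The variance measures the spread of the distribution around the mean.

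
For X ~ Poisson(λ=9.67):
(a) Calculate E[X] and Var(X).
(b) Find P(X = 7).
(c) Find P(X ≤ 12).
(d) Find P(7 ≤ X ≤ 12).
(a) E[X] = 9.6700, Var(X) = 9.6700
(b) P(X = 7) = 0.099067
(c) P(X ≤ 12) = 0.821758
(d) P(7 ≤ X ≤ 12) = 0.669398

We have X ~ Poisson(λ=9.67).

(a) Moments:
E[X] = 9.6700
Var(X) = 9.6700
σ = √Var(X) = 3.1097

(b) Point probability using PMF:
P(X = 7) = 0.099067

(c) Cumulative probability using CDF:
P(X ≤ 12) = F(12) = 0.821758

(d) Range probability:
P(7 ≤ X ≤ 12) = P(X ≤ 12) - P(X ≤ 6)
                   = F(12) - F(6)
                   = 0.821758 - 0.152360
                   = 0.669398

This means approximately 66.9% of outcomes fall in the interval [7, 12].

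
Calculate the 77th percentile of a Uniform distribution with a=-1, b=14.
10.5500

We have X ~ Uniform(a=-1, b=14).

We want to find x such that P(X ≤ x) = 0.77.

This is the 77th percentile, which means 77% of values fall below this point.

Using the inverse CDF (quantile function):
x = F⁻¹(0.77) = 10.5500

Verification: P(X ≤ 10.5500) = 0.77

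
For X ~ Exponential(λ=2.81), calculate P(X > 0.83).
0.097072

We have X ~ Exponential(λ=2.81).

P(X > 0.83) = 1 - P(X ≤ 0.83)
                = 1 - F(0.83)
                = 1 - 0.902928
                = 0.097072

So there's approximately a 9.7% chance that X exceeds 0.83.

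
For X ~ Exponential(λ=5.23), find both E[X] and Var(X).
E[X] = 0.1912, Var(X) = 0.0366

We have X ~ Exponential(λ=5.23).

For an Exponential distribution with λ=5.23:

Expected value:
E[X] = 0.1912

Variance:
Var(X) = 0.0366

Standard deviation:
σ = √Var(X) = 0.1912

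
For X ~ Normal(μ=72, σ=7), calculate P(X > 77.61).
0.211442

We have X ~ Normal(μ=72, σ=7).

P(X > 77.61) = 1 - P(X ≤ 77.61)
                = 1 - F(77.61)
                = 1 - 0.788558
                = 0.211442

So there's approximately a 21.1% chance that X exceeds 77.61.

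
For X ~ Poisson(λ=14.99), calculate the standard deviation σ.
3.8717

We have X ~ Poisson(λ=14.99).

For a Poisson distribution with λ=14.99:
σ = √Var(X) = 3.8717

The standard deviation is the square root of the variance.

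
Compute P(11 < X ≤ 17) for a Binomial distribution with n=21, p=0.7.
0.846822

We have X ~ Binomial(n=21, p=0.7).

To find P(11 < X ≤ 17), we use:
P(11 < X ≤ 17) = P(X ≤ 17) - P(X ≤ 11)
                 = F(17) - F(11)
                 = 0.914394 - 0.067573
                 = 0.846822

So there's approximately a 84.7% chance that X falls in this range.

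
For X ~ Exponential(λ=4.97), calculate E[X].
0.2012

We have X ~ Exponential(λ=4.97).

For an Exponential distribution with λ=4.97:
E[X] = 0.2012

This is the expected (average) value of X.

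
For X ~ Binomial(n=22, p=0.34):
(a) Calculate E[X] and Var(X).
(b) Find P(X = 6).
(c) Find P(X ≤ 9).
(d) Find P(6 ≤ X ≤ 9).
(a) E[X] = 7.4800, Var(X) = 4.9368
(b) P(X = 6) = 0.149414
(c) P(X ≤ 9) = 0.819471
(d) P(6 ≤ X ≤ 9) = 0.631460

We have X ~ Binomial(n=22, p=0.34).

(a) Moments:
E[X] = 7.4800
Var(X) = 4.9368
σ = √Var(X) = 2.2219

(b) Point probability using PMF:
P(X = 6) = 0.149414

(c) Cumulative probability using CDF:
P(X ≤ 9) = F(9) = 0.819471

(d) Range probability:
P(6 ≤ X ≤ 9) = P(X ≤ 9) - P(X ≤ 5)
                   = F(9) - F(5)
                   = 0.819471 - 0.188012
                   = 0.631460

This means approximately 63.1% of outcomes fall in the interval [6, 9].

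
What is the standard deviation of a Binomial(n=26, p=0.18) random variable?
1.9590

We have X ~ Binomial(n=26, p=0.18).

For a Binomial distribution with n=26, p=0.18:
σ = √Var(X) = 1.9590

The standard deviation is the square root of the variance.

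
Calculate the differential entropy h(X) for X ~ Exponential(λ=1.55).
0.5617 nats

We have X ~ Exponential(λ=1.55).

The differential entropy measures the uncertainty or information content of the distribution.

For an Exponential distribution with λ=1.55:
h(X) = 0.5617 nats

(In bits, this would be 0.8104 bits.)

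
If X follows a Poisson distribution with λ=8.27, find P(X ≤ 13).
0.957131

We have X ~ Poisson(λ=8.27).

The CDF gives us P(X ≤ k).

Using the CDF:
P(X ≤ 13) = 0.957131

This means there's approximately a 95.7% chance that X is at most 13.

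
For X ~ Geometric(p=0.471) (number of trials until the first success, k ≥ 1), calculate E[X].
2.1231

We have X ~ Geometric(p=0.471) (number of trials until the first success, k ≥ 1).

For a Geometric distribution with p=0.471 (number of trials until the first success, k ≥ 1):
E[X] = 2.1231

This is the expected (average) value of X.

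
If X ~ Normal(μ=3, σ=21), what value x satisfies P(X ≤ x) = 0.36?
-4.5276

We have X ~ Normal(μ=3, σ=21).

We want to find x such that P(X ≤ x) = 0.36.

This is the 36th percentile, which means 36% of values fall below this point.

Using the inverse CDF (quantile function):
x = F⁻¹(0.36) = -4.5276

Verification: P(X ≤ -4.5276) = 0.36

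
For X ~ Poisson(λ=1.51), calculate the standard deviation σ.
1.2288

We have X ~ Poisson(λ=1.51).

For a Poisson distribution with λ=1.51:
σ = √Var(X) = 1.2288

The standard deviation is the square root of the variance.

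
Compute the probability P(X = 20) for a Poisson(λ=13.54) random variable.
0.023222

We have X ~ Poisson(λ=13.54).

For a Poisson distribution, the PMF gives us the probability of each outcome.

Using the PMF formula:
P(X = 20) = 0.023222

Rounded to 4 decimal places: 0.0232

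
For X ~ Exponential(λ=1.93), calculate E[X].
0.5181

We have X ~ Exponential(λ=1.93).

For an Exponential distribution with λ=1.93:
E[X] = 0.5181

This is the expected (average) value of X.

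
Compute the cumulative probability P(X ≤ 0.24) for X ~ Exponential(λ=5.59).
0.738573

We have X ~ Exponential(λ=5.59).

The CDF gives us P(X ≤ k).

Using the CDF:
P(X ≤ 0.24) = 0.738573

This means there's approximately a 73.9% chance that X is at most 0.24.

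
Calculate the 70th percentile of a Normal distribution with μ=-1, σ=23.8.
11.4807

We have X ~ Normal(μ=-1, σ=23.8).

We want to find x such that P(X ≤ x) = 0.7.

This is the 70th percentile, which means 70% of values fall below this point.

Using the inverse CDF (quantile function):
x = F⁻¹(0.7) = 11.4807

Verification: P(X ≤ 11.4807) = 0.7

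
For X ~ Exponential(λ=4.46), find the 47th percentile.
0.1423

We have X ~ Exponential(λ=4.46).

We want to find x such that P(X ≤ x) = 0.47.

This is the 47th percentile, which means 47% of values fall below this point.

Using the inverse CDF (quantile function):
x = F⁻¹(0.47) = 0.1423

Verification: P(X ≤ 0.1423) = 0.47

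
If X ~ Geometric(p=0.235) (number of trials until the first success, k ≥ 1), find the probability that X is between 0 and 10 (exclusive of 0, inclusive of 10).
0.931354

We have X ~ Geometric(p=0.235) (number of trials until the first success, k ≥ 1).

To find P(0 < X ≤ 10), we use:
P(0 < X ≤ 10) = P(X ≤ 10) - P(X ≤ 0)
                 = F(10) - F(0)
                 = 0.931354 - 0.000000
                 = 0.931354

So there's approximately a 93.1% chance that X falls in this range.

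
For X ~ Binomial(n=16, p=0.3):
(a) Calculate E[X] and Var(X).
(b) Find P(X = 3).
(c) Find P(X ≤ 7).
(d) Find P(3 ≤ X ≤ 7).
(a) E[X] = 4.8000, Var(X) = 3.3600
(b) P(X = 3) = 0.146496
(c) P(X ≤ 7) = 0.925648
(d) P(3 ≤ X ≤ 7) = 0.826289

We have X ~ Binomial(n=16, p=0.3).

(a) Moments:
E[X] = 4.8000
Var(X) = 3.3600
σ = √Var(X) = 1.8330

(b) Point probability using PMF:
P(X = 3) = 0.146496

(c) Cumulative probability using CDF:
P(X ≤ 7) = F(7) = 0.925648

(d) Range probability:
P(3 ≤ X ≤ 7) = P(X ≤ 7) - P(X ≤ 2)
                   = F(7) - F(2)
                   = 0.925648 - 0.099360
                   = 0.826289

This means approximately 82.6% of outcomes fall in the interval [3, 7].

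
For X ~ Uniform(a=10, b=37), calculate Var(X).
60.7500

We have X ~ Uniform(a=10, b=37).

For a Uniform distribution with a=10, b=37:
Var(X) = 60.7500

The variance measures the spread of the distribution around the mean.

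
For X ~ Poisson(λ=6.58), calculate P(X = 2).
0.030044

We have X ~ Poisson(λ=6.58).

For a Poisson distribution, the PMF gives us the probability of each outcome.

Using the PMF formula:
P(X = 2) = 0.030044

Rounded to 4 decimal places: 0.0300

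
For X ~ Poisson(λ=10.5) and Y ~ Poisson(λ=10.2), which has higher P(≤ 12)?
Y has higher probability (P(Y ≤ 12) = 0.7722 > P(X ≤ 12) = 0.7420)

Compute P(≤ 12) for each distribution:

X ~ Poisson(λ=10.5):
P(X ≤ 12) = 0.7420

Y ~ Poisson(λ=10.2):
P(Y ≤ 12) = 0.7722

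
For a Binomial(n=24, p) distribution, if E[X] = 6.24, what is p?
p = 0.26

For a Binomial(n, p) distribution:
E[X] = n × p

Given n = 24 and E[X] = 6.24:
6.24 = 24 × p
p = 6.24 / 24 = 0.26

Verification: Binomial(24, 0.26) has E[X] = 6.24 ✓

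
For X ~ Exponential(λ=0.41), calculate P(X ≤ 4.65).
0.851400

We have X ~ Exponential(λ=0.41).

The CDF gives us P(X ≤ k).

Using the CDF:
P(X ≤ 4.65) = 0.851400

This means there's approximately a 85.1% chance that X is at most 4.65.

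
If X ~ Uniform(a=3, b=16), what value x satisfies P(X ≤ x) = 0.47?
9.1100

We have X ~ Uniform(a=3, b=16).

We want to find x such that P(X ≤ x) = 0.47.

This is the 47th percentile, which means 47% of values fall below this point.

Using the inverse CDF (quantile function):
x = F⁻¹(0.47) = 9.1100

Verification: P(X ≤ 9.1100) = 0.47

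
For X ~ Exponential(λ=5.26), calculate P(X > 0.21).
0.331343

We have X ~ Exponential(λ=5.26).

P(X > 0.21) = 1 - P(X ≤ 0.21)
                = 1 - F(0.21)
                = 1 - 0.668657
                = 0.331343

So there's approximately a 33.1% chance that X exceeds 0.21.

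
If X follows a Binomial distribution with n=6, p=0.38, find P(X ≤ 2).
0.585734

We have X ~ Binomial(n=6, p=0.38).

The CDF gives us P(X ≤ k).

Using the CDF:
P(X ≤ 2) = 0.585734

This means there's approximately a 58.6% chance that X is at most 2.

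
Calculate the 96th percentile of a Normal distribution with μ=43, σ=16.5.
71.8863

We have X ~ Normal(μ=43, σ=16.5).

We want to find x such that P(X ≤ x) = 0.96.

This is the 96th percentile, which means 96% of values fall below this point.

Using the inverse CDF (quantile function):
x = F⁻¹(0.96) = 71.8863

Verification: P(X ≤ 71.8863) = 0.96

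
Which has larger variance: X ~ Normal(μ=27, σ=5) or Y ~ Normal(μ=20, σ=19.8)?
Y has larger variance (392.0400 > 25.0000)

Compute the variance for each distribution:

X ~ Normal(μ=27, σ=5):
Var(X) = 25.0000

Y ~ Normal(μ=20, σ=19.8):
Var(Y) = 392.0400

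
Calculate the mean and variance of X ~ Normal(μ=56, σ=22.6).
E[X] = 56.0000, Var(X) = 510.7600

We have X ~ Normal(μ=56, σ=22.6).

For a Normal distribution with μ=56, σ=22.6:

Expected value:
E[X] = 56.0000

Variance:
Var(X) = 510.7600

Standard deviation:
σ = √Var(X) = 22.6000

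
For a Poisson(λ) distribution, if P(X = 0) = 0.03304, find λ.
λ = 3.4100

For a Poisson(λ) distribution, the PMF at 0 is:
P(X = 0) = λ^0 e^(-λ) / 0! = e^(-λ)

Given P(X = 0) = 0.03304:
e^(-λ) = 0.03304
-λ = ln(0.03304)
λ = -ln(0.03304) = 3.4100

Verification: e^(-3.4100) = 0.03304 ✓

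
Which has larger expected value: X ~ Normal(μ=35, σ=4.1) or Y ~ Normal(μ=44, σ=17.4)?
Y has larger mean (44.0000 > 35.0000)

Compute the expected value for each distribution:

X ~ Normal(μ=35, σ=4.1):
E[X] = 35.0000

Y ~ Normal(μ=44, σ=17.4):
E[Y] = 44.0000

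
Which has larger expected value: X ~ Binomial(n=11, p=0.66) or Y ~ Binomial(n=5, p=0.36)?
X has larger mean (7.2600 > 1.8000)

Compute the expected value for each distribution:

X ~ Binomial(n=11, p=0.66):
E[X] = 7.2600

Y ~ Binomial(n=5, p=0.36):
E[Y] = 1.8000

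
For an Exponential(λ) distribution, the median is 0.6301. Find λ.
λ = 1.1001

For X ~ Exponential(λ), the CDF is F(x) = 1 - e^(-λx).
The median m satisfies F(m) = 0.5:
1 - e^(-λm) = 0.5
e^(-λm) = 0.5
λm = ln(2)
m = ln(2) / λ

Given m = 0.6301:
λ = ln(2) / 0.6301 = 0.693147 / 0.6301 = 1.1001

Verification: ln(2) / 1.1001 = 0.6301 ✓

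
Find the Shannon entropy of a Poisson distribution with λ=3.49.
2.0136 nats

We have X ~ Poisson(λ=3.49).

The Shannon entropy measures the uncertainty or information content of the distribution.

For a Poisson distribution with λ=3.49:
H(X) = 2.0136 nats

(In bits, this would be 2.9051 bits.)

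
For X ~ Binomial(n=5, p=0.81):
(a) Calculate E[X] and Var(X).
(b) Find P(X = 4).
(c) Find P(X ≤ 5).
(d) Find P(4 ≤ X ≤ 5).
(a) E[X] = 4.0500, Var(X) = 0.7695
(b) P(X = 4) = 0.408944
(c) P(X ≤ 5) = 1.000000
(d) P(4 ≤ X ≤ 5) = 0.757622

We have X ~ Binomial(n=5, p=0.81).

(a) Moments:
E[X] = 4.0500
Var(X) = 0.7695
σ = √Var(X) = 0.8772

(b) Point probability using PMF:
P(X = 4) = 0.408944

(c) Cumulative probability using CDF:
P(X ≤ 5) = F(5) = 1.000000

(d) Range probability:
P(4 ≤ X ≤ 5) = P(X ≤ 5) - P(X ≤ 3)
                   = F(5) - F(3)
                   = 1.000000 - 0.242378
                   = 0.757622

This means approximately 75.8% of outcomes fall in the interval [4, 5].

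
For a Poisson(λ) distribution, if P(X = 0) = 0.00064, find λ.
λ = 7.3540

For a Poisson(λ) distribution, the PMF at 0 is:
P(X = 0) = λ^0 e^(-λ) / 0! = e^(-λ)

Given P(X = 0) = 0.00064:
e^(-λ) = 0.00064
-λ = ln(0.00064)
λ = -ln(0.00064) = 7.3540

Verification: e^(-7.3540) = 0.00064 ✓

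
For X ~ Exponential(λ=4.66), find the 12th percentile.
0.0274

We have X ~ Exponential(λ=4.66).

We want to find x such that P(X ≤ x) = 0.12.

This is the 12th percentile, which means 12% of values fall below this point.

Using the inverse CDF (quantile function):
x = F⁻¹(0.12) = 0.0274

Verification: P(X ≤ 0.0274) = 0.12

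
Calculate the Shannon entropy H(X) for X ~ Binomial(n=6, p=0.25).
1.4409 nats

We have X ~ Binomial(n=6, p=0.25).

The Shannon entropy measures the uncertainty or information content of the distribution.

For a Binomial distribution with n=6, p=0.25:
H(X) = 1.4409 nats

(In bits, this would be 2.0787 bits.)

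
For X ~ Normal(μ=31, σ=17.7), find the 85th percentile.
49.3449

We have X ~ Normal(μ=31, σ=17.7).

We want to find x such that P(X ≤ x) = 0.85.

This is the 85th percentile, which means 85% of values fall below this point.

Using the inverse CDF (quantile function):
x = F⁻¹(0.85) = 49.3449

Verification: P(X ≤ 49.3449) = 0.85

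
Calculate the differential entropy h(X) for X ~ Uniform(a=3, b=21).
2.8904 nats

We have X ~ Uniform(a=3, b=21).

The differential entropy measures the uncertainty or information content of the distribution.

For a Uniform distribution with a=3, b=21:
h(X) = 2.8904 nats

(In bits, this would be 4.1699 bits.)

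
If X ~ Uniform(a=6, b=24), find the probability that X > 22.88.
0.062222

We have X ~ Uniform(a=6, b=24).

P(X > 22.88) = 1 - P(X ≤ 22.88)
                = 1 - F(22.88)
                = 1 - 0.937778
                = 0.062222

So there's approximately a 6.2% chance that X exceeds 22.88.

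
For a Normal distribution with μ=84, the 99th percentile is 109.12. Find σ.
σ = 10.7980

For X ~ Normal(μ, σ), the p-th percentile satisfies x = μ + z_p × σ,
where z_p = Φ⁻¹(p) is the standard normal quantile.

Step 1: z_{0.99} = Φ⁻¹(0.99) = 2.3263

Step 2: Solve for σ:
109.12 = 84 + 2.3263 × σ
σ = (109.12 - 84) / 2.3263
σ = 25.12 / 2.3263
σ = 10.7980

Verification: μ + z × σ = 84 + 2.3263 × 10.7980 = 109.12 ✓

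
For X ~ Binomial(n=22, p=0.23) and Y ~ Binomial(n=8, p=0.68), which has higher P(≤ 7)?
Y has higher probability (P(Y ≤ 7) = 0.9543 > P(X ≤ 7) = 0.8888)

Compute P(≤ 7) for each distribution:

X ~ Binomial(n=22, p=0.23):
P(X ≤ 7) = 0.8888

Y ~ Binomial(n=8, p=0.68):
P(Y ≤ 7) = 0.9543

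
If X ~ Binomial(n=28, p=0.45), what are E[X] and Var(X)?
E[X] = 12.6000, Var(X) = 6.9300

We have X ~ Binomial(n=28, p=0.45).

For a Binomial distribution with n=28, p=0.45:

Expected value:
E[X] = 12.6000

Variance:
Var(X) = 6.9300

Standard deviation:
σ = √Var(X) = 2.6325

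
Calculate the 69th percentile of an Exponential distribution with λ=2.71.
0.4322

We have X ~ Exponential(λ=2.71).

We want to find x such that P(X ≤ x) = 0.69.

This is the 69th percentile, which means 69% of values fall below this point.

Using the inverse CDF (quantile function):
x = F⁻¹(0.69) = 0.4322

Verification: P(X ≤ 0.4322) = 0.69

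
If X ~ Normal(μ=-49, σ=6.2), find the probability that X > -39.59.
0.064540

We have X ~ Normal(μ=-49, σ=6.2).

P(X > -39.59) = 1 - P(X ≤ -39.59)
                = 1 - F(-39.59)
                = 1 - 0.935460
                = 0.064540

So there's approximately a 6.5% chance that X exceeds -39.59.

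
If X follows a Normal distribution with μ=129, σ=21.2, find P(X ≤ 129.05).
0.500941

We have X ~ Normal(μ=129, σ=21.2).

The CDF gives us P(X ≤ k).

Using the CDF:
P(X ≤ 129.05) = 0.500941

This means there's approximately a 50.1% chance that X is at most 129.05.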